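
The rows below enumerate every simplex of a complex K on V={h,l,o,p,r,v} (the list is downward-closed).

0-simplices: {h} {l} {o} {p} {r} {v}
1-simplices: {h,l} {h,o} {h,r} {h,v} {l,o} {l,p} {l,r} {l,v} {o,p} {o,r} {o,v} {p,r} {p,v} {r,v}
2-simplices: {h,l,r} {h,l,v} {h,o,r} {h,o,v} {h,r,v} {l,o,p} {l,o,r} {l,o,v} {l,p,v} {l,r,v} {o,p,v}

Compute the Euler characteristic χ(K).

n_0=6 n_1=14 n_2=11
χ=+6−14+11=3

χ(K)=3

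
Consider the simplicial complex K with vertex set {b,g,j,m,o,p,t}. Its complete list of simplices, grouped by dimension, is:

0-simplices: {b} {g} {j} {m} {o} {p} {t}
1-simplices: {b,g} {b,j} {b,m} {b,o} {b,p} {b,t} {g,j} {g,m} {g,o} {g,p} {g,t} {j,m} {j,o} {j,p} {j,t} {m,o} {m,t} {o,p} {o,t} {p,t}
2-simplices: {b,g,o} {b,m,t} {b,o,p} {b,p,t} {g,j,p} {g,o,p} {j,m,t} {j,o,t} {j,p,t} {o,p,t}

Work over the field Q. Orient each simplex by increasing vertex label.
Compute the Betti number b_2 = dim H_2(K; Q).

b_2=0

n_0=7 n_1=20 n_2=10  [Q]
∂1: piv[bg,bj,bm,bo,bp,bt] rk=6  ker:gj,gm,go,gp,gt,jm,jo,jp,jt,mo,mt,op,ot,pt
∂2: piv[bgo,bmt,bop,bpt,gjp,gop,jmt,jot,jpt,opt] rk=10
b_2=(10−10)−0=0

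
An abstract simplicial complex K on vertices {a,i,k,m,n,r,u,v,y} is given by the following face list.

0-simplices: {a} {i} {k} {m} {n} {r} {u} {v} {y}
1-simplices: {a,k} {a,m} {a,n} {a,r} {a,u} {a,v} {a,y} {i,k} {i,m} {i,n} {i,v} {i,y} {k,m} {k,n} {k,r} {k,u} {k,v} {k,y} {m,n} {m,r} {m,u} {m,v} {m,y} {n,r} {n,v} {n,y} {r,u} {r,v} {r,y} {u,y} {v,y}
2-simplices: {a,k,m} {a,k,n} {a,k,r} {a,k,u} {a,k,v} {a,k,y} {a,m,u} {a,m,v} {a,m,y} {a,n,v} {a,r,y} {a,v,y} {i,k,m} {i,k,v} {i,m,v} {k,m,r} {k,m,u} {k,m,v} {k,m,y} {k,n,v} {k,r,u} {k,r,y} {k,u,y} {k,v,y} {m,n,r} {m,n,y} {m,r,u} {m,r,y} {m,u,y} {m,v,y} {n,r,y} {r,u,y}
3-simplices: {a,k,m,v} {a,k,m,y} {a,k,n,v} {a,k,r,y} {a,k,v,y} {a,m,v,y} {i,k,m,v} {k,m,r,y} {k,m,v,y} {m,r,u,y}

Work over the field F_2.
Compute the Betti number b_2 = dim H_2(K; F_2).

b_2=4

n_0=9 n_1=31 n_2=32 n_3=10  [Z2]
∂1: piv[ak,am,an,ar,au,av,ay,ik] rk=8  ker:im,in,iv,iy,km,kn,kr,ku,kv,ky,mn,mr,mu,mv,my,nr,nv,ny,ru,rv,ry,uy,vy
∂2: piv[akm,akn,akr,aku,akv,aky,amu,amv,amy,anv,ary,avy,ikm,ikv,kmr,kru,kuy,mnr,mny] rk=19  ker:imv,kmu,kmv,kmy,knv,kry,kvy,mru,mry,muy,mvy,nry,ruy
∂3: piv[akmv,akmy,aknv,akry,akvy,amvy,ikmv,kmry,mruy] rk=9  ker:kmvy
b_2=(32−19)−9=4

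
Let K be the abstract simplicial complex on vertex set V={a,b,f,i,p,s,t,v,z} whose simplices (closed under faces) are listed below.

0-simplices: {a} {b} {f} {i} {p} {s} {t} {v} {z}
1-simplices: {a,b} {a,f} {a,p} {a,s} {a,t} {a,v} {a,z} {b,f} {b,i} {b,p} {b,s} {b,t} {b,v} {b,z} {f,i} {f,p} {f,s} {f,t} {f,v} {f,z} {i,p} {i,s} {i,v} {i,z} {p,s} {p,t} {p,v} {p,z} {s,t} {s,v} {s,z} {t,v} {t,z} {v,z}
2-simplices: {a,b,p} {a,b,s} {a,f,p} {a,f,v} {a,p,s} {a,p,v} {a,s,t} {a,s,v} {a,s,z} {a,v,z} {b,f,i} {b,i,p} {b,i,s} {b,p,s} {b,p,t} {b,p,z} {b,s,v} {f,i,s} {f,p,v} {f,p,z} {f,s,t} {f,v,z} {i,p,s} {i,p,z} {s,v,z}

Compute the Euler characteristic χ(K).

n_0=9 n_1=34 n_2=25
χ=+9−34+25=0

χ(K)=0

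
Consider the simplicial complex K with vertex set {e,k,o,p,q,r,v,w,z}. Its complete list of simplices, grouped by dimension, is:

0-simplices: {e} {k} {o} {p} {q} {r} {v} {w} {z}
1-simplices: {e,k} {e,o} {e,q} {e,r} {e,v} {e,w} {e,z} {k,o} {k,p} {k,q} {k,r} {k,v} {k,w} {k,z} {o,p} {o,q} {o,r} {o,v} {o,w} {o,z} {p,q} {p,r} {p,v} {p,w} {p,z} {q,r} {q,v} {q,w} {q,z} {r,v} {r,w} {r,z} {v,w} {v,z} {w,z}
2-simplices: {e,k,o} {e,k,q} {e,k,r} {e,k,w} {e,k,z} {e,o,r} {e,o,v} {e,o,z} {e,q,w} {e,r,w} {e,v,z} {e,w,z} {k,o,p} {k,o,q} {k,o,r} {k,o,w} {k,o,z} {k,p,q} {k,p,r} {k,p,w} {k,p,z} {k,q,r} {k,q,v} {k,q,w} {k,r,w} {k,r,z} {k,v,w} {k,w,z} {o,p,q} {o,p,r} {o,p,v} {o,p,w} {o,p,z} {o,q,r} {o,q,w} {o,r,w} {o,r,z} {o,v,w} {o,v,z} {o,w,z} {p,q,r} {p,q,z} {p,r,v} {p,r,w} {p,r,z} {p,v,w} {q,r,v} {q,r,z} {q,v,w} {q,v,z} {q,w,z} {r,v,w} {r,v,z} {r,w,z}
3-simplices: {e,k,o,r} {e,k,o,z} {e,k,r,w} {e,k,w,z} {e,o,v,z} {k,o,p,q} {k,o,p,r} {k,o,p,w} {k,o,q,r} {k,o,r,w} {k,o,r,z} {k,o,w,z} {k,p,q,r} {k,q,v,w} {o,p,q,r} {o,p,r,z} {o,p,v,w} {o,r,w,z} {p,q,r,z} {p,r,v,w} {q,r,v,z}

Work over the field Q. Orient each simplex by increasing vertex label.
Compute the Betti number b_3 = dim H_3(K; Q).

b_3=1

n_0=9 n_1=35 n_2=54 n_3=21  [Q]
∂1: piv[ek,eo,eq,er,ev,ew,ez,kp] rk=8  ker:ko,kq,kr,kv,kw,kz,op,oq,or,ov,ow,oz,pq,pr,pv,pw,pz,qr,qv,qw,qz,rv,rw,rz,vw,vz,wz
∂2: piv[eko,ekq,ekr,ekw,ekz,eor,eov,eoz,eqw,erw,evz,ewz,kop,koq,kow,kpq,kpr,kpw,kpz,kqr,kqv,krz,kvw,opv,ovw,pqz,prv] rk=27  ker:kor,koz,kqw,krw,kwz,opq,opr,opw,opz,oqr,oqw,orw,orz,ovz,owz,pqr,prw,prz,pvw,qrv,qrz,qvw,qvz,qwz,rvw,rvz,rwz
∂3: piv[ekor,ekoz,ekrw,ekwz,eovz,kopq,kopr,kopw,koqr,korw,korz,kowz,kpqr,kqvw,oprz,opvw,orwz,pqrz,prvw,qrvz] rk=20  ker:opqr
b_3=(21−20)−0=1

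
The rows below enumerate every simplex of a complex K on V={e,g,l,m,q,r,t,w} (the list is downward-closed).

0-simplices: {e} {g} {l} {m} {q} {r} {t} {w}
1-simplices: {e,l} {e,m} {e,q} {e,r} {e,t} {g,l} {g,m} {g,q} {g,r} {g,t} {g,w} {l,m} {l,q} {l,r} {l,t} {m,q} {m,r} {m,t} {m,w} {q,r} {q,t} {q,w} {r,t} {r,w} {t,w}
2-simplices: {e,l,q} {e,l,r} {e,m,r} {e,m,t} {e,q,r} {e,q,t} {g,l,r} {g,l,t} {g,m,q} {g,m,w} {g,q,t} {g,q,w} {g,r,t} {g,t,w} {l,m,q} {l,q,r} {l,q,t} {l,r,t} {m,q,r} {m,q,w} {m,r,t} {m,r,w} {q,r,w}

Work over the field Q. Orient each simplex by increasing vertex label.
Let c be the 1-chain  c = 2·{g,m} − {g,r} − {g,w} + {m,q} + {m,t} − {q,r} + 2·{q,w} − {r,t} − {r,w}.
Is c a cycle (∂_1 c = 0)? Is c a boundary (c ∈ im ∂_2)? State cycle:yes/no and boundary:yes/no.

n_0=8 n_1=25 n_2=23  [Q]
∂1: piv[el,em,eq,er,et,gl,gw] rk=7  ker:gm,gq,gr,gt,lm,lq,lr,lt,mq,mr,mt,mw,qr,qt,qw,rt,rw,tw
∂2: piv[elq,elr,emr,emt,eqr,eqt,glr,glt,gmq,gmw,gqt,gqw,grt,gtw,lmq,lqt,mqr,mrw] rk=18  ker:lqr,lrt,mqw,mrt,qrw
∂1c = 0
c vs im∂2: reduces to 0 ⇒ boundary

cycle:yes boundary:yes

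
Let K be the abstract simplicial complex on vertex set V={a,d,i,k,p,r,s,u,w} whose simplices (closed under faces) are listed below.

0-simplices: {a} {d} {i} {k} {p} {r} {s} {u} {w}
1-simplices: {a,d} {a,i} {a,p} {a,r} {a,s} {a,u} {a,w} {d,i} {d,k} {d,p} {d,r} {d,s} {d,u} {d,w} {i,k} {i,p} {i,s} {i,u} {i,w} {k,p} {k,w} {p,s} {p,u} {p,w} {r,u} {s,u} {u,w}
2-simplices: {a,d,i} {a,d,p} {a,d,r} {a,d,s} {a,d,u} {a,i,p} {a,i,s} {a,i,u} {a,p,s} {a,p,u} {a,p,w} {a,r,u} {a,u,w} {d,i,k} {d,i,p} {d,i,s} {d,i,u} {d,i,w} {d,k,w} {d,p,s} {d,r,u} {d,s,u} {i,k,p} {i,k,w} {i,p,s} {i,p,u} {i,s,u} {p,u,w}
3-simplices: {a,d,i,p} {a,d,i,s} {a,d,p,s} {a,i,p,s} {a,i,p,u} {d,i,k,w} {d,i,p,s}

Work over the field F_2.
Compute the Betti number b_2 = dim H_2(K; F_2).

b_2=4

n_0=9 n_1=27 n_2=28 n_3=7  [Z2]
∂1: piv[ad,ai,ap,ar,as,au,aw,dk] rk=8  ker:di,dp,dr,ds,du,dw,ik,ip,is,iu,iw,kp,kw,ps,pu,pw,ru,su,uw
∂2: piv[adi,adp,adr,ads,adu,aip,ais,aiu,aps,apu,apw,aru,auw,dik,diw,dkw,dsu,ikp] rk=18  ker:dip,dis,diu,dps,dru,ikw,ips,ipu,isu,puw
∂3: piv[adip,adis,adps,aips,aipu,dikw] rk=6  ker:dips
b_2=(28−18)−6=4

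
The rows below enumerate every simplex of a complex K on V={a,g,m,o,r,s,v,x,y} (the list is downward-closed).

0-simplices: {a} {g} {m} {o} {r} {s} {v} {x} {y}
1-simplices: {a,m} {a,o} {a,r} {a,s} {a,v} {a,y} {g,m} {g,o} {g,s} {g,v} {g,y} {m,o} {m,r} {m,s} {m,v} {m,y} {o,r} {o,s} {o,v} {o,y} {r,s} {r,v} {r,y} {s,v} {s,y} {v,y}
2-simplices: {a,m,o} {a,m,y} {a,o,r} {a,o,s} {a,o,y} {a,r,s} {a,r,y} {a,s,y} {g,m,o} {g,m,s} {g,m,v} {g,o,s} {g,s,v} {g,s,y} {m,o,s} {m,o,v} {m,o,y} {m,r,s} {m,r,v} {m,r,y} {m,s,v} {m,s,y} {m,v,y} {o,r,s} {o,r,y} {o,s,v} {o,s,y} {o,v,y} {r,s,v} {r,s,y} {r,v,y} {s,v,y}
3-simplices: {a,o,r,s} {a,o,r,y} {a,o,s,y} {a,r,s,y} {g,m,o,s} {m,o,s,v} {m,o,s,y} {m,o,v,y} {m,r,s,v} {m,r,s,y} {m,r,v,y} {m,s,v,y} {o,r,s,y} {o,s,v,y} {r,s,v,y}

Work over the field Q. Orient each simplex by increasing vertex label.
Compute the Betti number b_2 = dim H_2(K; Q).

b_2=2

n_0=9 n_1=26 n_2=32 n_3=15  [Q]
∂1: piv[am,ao,ar,as,av,ay,gm] rk=7  ker:go,gs,gv,gy,mo,mr,ms,mv,my,or,os,ov,oy,rs,rv,ry,sv,sy,vy
∂2: piv[amo,amy,aor,aos,aoy,ars,ary,asy,gmo,gms,gmv,gos,gsv,gsy,mov,mrs,mrv,mvy] rk=18  ker:mos,moy,mry,msv,msy,ors,ory,osv,osy,ovy,rsv,rsy,rvy,svy
∂3: piv[aors,aory,aosy,arsy,gmos,mosv,mosy,movy,mrsv,mrsy,mrvy,msvy] rk=12  ker:orsy,osvy,rsvy
b_2=(32−18)−12=2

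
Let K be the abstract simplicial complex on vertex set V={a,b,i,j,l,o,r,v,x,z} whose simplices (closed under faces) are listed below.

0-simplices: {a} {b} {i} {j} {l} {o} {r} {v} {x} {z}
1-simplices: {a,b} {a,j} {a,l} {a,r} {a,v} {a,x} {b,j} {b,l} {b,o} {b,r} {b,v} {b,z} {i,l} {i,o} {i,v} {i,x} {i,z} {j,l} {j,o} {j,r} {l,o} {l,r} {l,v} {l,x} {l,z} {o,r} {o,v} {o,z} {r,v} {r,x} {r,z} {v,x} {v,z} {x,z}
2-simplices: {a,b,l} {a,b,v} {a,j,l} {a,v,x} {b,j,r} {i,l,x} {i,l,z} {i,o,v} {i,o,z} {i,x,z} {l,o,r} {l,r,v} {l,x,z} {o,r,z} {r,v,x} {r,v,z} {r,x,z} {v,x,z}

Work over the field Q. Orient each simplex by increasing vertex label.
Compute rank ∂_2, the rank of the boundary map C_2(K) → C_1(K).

n_0=10 n_1=34 n_2=18  [Q]
∂1: piv[ab,aj,al,ar,av,ax,bo,bz,il] rk=9  ker:bj,bl,br,bv,io,iv,ix,iz,jl,jo,jr,lo,lr,lv,lx,lz,or,ov,oz,rv,rx,rz,vx,vz,xz
∂2: piv[abl,abv,ajl,avx,bjr,ilx,ilz,iov,ioz,ixz,lor,lrv,orz,rvx,rvz,rxz] rk=16  ker:lxz,vxz
rk∂_2=16

rank∂_2=16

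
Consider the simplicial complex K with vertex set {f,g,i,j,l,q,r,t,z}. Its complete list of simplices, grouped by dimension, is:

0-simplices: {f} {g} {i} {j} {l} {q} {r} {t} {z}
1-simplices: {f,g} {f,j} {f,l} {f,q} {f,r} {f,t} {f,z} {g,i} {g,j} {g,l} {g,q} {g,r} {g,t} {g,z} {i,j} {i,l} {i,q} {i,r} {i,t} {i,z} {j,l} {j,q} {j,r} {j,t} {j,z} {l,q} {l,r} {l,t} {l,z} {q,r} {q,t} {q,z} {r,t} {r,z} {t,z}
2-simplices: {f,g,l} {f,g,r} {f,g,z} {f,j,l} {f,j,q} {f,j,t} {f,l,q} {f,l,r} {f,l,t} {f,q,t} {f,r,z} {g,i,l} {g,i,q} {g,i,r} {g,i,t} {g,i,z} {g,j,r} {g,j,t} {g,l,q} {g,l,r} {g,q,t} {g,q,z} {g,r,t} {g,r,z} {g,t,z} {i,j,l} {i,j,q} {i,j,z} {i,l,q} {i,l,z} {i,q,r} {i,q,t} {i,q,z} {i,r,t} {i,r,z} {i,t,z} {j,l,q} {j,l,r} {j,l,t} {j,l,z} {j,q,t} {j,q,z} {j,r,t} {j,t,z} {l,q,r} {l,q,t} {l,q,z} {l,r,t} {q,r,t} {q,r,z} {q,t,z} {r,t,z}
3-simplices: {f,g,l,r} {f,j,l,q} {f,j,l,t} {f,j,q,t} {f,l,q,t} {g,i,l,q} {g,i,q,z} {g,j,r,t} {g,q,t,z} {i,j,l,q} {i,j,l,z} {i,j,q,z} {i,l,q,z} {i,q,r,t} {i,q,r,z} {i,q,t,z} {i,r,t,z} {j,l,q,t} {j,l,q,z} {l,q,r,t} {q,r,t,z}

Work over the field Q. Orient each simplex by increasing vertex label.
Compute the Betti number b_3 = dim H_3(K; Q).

b_3=3

n_0=9 n_1=35 n_2=52 n_3=21  [Q]
∂1: piv[fg,fj,fl,fq,fr,ft,fz,gi] rk=8  ker:gj,gl,gq,gr,gt,gz,ij,il,iq,ir,it,iz,jl,jq,jr,jt,jz,lq,lr,lt,lz,qr,qt,qz,rt,rz,tz
∂2: piv[fgl,fgr,fgz,fjl,fjq,fjt,flq,flr,flt,fqt,frz,gil,giq,gir,git,giz,gjr,gjt,glq,gqt,gqz,grt,gtz,ijl,ijz,ilz,iqr] rk=27  ker:glr,grz,ijq,ilq,iqt,iqz,irt,irz,itz,jlq,jlr,jlt,jlz,jqt,jqz,jrt,jtz,lqr,lqt,lqz,lrt,qrt,qrz,qtz,rtz
∂3: piv[fglr,fjlq,fjlt,fjqt,flqt,gilq,giqz,gjrt,gqtz,ijlq,ijlz,ijqz,ilqz,iqrt,iqrz,iqtz,irtz,lqrt] rk=18  ker:jlqt,jlqz,qrtz
b_3=(21−18)−0=3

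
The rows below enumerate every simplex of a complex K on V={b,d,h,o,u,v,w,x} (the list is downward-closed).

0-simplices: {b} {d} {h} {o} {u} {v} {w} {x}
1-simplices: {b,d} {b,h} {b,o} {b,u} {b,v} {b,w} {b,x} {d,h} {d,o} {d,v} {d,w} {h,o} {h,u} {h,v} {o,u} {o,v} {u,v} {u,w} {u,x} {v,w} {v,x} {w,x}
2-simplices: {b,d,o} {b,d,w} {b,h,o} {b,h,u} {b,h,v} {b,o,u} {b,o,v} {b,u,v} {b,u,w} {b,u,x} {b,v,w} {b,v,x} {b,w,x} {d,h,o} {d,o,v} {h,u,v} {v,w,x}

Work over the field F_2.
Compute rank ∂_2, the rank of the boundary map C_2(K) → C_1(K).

rank∂_2=15

n_0=8 n_1=22 n_2=17  [Z2]
∂1: piv[bd,bh,bo,bu,bv,bw,bx] rk=7  ker:dh,do,dv,dw,ho,hu,hv,ou,ov,uv,uw,ux,vw,vx,wx
∂2: piv[bdo,bdw,bho,bhu,bhv,bou,bov,buv,buw,bux,bvw,bvx,bwx,dho,dov] rk=15  ker:huv,vwx
rk∂_2=15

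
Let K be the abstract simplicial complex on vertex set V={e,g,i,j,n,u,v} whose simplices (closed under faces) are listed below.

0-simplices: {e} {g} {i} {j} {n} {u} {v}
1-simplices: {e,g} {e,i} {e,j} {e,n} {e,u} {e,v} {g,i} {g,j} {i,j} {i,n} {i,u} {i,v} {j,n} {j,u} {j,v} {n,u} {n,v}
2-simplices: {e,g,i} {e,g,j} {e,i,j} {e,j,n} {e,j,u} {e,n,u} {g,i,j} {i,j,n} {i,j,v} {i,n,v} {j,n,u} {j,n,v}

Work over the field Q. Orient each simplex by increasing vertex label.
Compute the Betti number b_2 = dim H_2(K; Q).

n_0=7 n_1=17 n_2=12  [Q]
∂1: piv[eg,ei,ej,en,eu,ev] rk=6  ker:gi,gj,ij,in,iu,iv,jn,ju,jv,nu,nv
∂2: piv[egi,egj,eij,ejn,eju,enu,ijn,ijv,inv] rk=9  ker:gij,jnu,jnv
b_2=(12−9)−0=3

b_2=3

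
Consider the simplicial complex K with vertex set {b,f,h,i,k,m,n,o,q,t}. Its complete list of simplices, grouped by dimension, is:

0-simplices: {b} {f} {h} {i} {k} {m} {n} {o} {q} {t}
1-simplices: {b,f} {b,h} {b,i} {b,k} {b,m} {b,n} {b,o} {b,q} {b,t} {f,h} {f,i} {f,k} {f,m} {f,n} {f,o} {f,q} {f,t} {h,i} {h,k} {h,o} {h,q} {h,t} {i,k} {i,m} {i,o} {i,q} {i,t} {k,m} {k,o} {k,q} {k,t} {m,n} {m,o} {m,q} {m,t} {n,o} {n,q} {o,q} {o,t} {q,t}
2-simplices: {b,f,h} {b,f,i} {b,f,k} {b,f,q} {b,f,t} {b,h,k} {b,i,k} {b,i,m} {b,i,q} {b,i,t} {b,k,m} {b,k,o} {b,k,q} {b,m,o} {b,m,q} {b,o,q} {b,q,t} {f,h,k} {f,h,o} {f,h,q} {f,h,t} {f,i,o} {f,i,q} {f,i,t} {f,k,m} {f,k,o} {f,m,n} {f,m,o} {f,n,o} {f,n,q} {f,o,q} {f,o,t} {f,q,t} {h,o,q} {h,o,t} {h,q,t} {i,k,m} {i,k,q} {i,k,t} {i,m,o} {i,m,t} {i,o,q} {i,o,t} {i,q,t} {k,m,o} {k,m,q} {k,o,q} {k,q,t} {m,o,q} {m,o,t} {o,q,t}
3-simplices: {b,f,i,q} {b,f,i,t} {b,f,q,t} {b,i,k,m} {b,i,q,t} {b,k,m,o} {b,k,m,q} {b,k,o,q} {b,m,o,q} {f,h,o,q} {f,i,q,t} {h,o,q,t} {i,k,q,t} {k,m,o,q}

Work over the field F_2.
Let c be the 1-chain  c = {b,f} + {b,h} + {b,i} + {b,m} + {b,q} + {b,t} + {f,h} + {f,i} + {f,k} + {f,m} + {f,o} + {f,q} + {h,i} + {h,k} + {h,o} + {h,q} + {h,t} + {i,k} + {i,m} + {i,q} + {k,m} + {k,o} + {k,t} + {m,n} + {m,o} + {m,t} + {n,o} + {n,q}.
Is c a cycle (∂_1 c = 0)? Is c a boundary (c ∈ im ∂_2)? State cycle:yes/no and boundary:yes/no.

n_0=10 n_1=40 n_2=51 n_3=14  [Z2]
∂1: piv[bf,bh,bi,bk,bm,bn,bo,bq,bt] rk=9  ker:fh,fi,fk,fm,fn,fo,fq,ft,hi,hk,ho,hq,ht,ik,im,io,iq,it,km,ko,kq,kt,mn,mo,mq,mt,no,nq,oq,ot,qt
∂2: piv[bfh,bfi,bfk,bfq,bft,bhk,bik,bim,biq,bit,bkm,bko,bkq,bmo,bmq,boq,bqt,fho,fhq,fht,fio,fkm,fko,fmn,fno,fnq,fot,ikt,imt] rk=29  ker:fhk,fiq,fit,fmo,foq,fqt,hoq,hot,hqt,ikm,ikq,imo,ioq,iot,iqt,kmo,kmq,koq,kqt,moq,mot,oqt
∂3: piv[bfiq,bfit,bfqt,bikm,biqt,bkmo,bkmq,bkoq,bmoq,fhoq,hoqt,ikqt] rk=12  ker:fiqt,kmoq
∂1c = {f} + {h} + {m} + {n} + {o} + {q}

cycle:no boundary:no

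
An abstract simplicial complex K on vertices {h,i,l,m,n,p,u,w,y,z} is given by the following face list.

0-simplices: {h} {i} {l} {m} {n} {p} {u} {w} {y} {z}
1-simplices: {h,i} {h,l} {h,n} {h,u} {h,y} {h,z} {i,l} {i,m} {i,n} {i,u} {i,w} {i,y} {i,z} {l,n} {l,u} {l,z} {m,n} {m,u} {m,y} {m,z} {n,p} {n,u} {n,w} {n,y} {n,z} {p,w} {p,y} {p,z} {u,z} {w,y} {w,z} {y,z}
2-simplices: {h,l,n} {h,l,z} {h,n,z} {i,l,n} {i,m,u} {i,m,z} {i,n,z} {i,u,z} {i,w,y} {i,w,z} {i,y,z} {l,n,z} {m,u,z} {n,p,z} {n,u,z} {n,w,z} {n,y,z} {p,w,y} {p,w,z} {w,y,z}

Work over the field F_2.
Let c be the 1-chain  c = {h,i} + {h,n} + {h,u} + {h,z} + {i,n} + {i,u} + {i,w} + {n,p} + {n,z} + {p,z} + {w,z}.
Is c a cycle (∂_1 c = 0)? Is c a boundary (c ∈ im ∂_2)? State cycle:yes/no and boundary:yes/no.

n_0=10 n_1=32 n_2=20  [Z2]
∂1: piv[hi,hl,hn,hu,hy,hz,im,iw,np] rk=9  ker:il,in,iu,iy,iz,ln,lu,lz,mn,mu,my,mz,nu,nw,ny,nz,pw,py,pz,uz,wy,wz,yz
∂2: piv[hln,hlz,hnz,iln,imu,imz,inz,iuz,iwy,iwz,iyz,npz,nuz,nwz,nyz,pwy,pwz] rk=17  ker:lnz,muz,wyz
∂1c = 0
c vs im∂2: residual ≠ 0 ⇒ not boundary

cycle:yes boundary:no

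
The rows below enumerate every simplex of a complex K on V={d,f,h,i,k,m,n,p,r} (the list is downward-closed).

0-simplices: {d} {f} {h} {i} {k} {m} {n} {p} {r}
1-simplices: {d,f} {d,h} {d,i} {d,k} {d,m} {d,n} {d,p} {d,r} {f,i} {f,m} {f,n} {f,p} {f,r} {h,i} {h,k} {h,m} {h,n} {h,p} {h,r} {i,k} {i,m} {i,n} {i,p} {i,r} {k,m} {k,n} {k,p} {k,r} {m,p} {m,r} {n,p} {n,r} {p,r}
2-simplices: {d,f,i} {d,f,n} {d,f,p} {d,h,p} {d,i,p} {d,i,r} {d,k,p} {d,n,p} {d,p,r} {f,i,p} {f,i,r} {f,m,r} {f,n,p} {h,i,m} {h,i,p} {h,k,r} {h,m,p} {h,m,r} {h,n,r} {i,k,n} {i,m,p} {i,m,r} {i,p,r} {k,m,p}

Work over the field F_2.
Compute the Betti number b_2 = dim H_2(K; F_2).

b_2=4

n_0=9 n_1=33 n_2=24  [Z2]
∂1: piv[df,dh,di,dk,dm,dn,dp,dr] rk=8  ker:fi,fm,fn,fp,fr,hi,hk,hm,hn,hp,hr,ik,im,in,ip,ir,km,kn,kp,kr,mp,mr,np,nr,pr
∂2: piv[dfi,dfn,dfp,dhp,dip,dir,dkp,dnp,dpr,fir,fmr,him,hip,hkr,hmp,hmr,hnr,ikn,imr,kmp] rk=20  ker:fip,fnp,imp,ipr
b_2=(24−20)−0=4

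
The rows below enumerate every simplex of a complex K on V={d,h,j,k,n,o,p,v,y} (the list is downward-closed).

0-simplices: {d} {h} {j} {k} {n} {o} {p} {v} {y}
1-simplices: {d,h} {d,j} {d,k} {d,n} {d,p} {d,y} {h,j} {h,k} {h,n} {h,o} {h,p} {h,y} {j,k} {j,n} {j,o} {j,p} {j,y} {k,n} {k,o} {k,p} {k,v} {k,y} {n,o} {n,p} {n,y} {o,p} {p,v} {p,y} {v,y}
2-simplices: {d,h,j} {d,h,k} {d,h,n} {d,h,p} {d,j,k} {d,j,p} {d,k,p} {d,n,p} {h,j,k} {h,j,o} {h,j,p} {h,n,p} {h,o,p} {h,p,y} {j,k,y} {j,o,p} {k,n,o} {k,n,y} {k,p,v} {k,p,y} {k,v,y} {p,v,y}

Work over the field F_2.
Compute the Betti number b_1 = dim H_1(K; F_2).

n_0=9 n_1=29 n_2=22  [Z2]
∂1: piv[dh,dj,dk,dn,dp,dy,ho,kv] rk=8  ker:hj,hk,hn,hp,hy,jk,jn,jo,jp,jy,kn,ko,kp,ky,no,np,ny,op,pv,py,vy
∂2: piv[dhj,dhk,dhn,dhp,djk,djp,dkp,dnp,hjo,hop,hpy,jky,kno,kny,kpv,kpy,kvy] rk=17  ker:hjk,hjp,hnp,jop,pvy
b_1=(29−8)−17=4

b_1=4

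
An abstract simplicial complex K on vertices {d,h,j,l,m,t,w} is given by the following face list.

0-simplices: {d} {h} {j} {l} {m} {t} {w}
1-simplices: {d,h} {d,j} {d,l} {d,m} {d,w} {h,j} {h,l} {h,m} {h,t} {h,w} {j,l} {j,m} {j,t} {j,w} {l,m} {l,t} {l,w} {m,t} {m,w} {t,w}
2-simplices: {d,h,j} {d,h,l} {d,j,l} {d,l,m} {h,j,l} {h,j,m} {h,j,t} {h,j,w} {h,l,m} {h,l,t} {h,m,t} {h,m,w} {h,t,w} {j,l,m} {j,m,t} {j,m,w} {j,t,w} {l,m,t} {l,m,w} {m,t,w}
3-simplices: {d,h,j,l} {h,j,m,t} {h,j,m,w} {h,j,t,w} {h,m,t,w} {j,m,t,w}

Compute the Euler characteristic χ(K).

χ(K)=1

n_0=7 n_1=20 n_2=20 n_3=6
χ=+7−20+20−6=1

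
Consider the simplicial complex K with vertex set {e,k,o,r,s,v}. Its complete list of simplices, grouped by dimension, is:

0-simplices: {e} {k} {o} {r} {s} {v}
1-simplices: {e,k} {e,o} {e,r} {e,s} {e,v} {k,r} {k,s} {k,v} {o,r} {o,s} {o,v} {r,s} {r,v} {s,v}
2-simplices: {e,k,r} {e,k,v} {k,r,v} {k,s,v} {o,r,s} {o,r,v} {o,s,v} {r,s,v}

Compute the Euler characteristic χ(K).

n_0=6 n_1=14 n_2=8
χ=+6−14+8=0

χ(K)=0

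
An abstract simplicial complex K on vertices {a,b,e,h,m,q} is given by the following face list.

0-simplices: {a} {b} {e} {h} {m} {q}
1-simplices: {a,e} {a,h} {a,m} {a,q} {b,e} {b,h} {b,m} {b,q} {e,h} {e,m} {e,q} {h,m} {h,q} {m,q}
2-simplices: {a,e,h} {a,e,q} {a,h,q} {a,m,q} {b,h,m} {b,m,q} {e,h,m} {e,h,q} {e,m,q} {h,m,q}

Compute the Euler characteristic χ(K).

n_0=6 n_1=14 n_2=10
χ=+6−14+10=2

χ(K)=2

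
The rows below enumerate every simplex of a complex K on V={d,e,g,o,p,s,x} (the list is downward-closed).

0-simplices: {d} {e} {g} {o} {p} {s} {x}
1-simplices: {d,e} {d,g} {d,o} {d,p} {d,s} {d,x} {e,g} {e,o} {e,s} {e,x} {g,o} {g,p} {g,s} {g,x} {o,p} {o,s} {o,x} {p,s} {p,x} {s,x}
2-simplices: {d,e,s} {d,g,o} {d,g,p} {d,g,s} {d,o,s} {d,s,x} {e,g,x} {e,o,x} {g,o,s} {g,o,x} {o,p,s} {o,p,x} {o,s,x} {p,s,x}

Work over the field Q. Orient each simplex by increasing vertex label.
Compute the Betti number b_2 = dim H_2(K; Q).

n_0=7 n_1=20 n_2=14  [Q]
∂1: piv[de,dg,do,dp,ds,dx] rk=6  ker:eg,eo,es,ex,go,gp,gs,gx,op,os,ox,ps,px,sx
∂2: piv[des,dgo,dgp,dgs,dos,dsx,egx,eox,gox,ops,opx,osx] rk=12  ker:gos,psx
b_2=(14−12)−0=2

b_2=2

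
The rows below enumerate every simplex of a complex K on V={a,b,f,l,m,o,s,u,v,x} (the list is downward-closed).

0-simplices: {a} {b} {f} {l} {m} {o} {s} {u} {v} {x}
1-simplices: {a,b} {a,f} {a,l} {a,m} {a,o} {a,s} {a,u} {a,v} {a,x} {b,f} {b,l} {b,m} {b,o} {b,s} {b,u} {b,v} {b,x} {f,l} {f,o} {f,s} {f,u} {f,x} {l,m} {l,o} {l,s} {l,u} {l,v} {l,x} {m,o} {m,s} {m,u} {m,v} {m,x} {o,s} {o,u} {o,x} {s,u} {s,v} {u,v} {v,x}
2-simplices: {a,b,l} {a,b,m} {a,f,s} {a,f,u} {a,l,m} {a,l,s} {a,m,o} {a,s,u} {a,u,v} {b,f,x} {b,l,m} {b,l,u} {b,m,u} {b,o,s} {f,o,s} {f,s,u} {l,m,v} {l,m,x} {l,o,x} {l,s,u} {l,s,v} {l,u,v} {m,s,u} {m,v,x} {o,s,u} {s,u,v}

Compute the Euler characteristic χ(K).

χ(K)=-4

n_0=10 n_1=40 n_2=26
χ=+10−40+26=-4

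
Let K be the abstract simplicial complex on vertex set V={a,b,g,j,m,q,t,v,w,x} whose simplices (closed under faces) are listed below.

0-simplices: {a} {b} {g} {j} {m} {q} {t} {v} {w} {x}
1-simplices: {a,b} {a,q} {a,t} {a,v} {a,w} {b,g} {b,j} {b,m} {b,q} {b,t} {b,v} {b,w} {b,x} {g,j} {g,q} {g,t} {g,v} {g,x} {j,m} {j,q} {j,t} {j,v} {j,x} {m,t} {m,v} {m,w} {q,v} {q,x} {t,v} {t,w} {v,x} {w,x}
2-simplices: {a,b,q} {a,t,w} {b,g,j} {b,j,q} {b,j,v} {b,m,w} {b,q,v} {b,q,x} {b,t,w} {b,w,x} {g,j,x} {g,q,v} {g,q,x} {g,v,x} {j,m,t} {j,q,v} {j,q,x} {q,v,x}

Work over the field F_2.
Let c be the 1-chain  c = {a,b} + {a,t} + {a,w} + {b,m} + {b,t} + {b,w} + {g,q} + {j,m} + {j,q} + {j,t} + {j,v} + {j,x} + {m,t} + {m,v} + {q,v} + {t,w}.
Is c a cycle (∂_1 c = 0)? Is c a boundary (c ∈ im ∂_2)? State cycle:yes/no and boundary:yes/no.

n_0=10 n_1=32 n_2=18  [Z2]
∂1: piv[ab,aq,at,av,aw,bg,bj,bm,bx] rk=9  ker:bq,bt,bv,bw,gj,gq,gt,gv,gx,jm,jq,jt,jv,jx,mt,mv,mw,qv,qx,tv,tw,vx,wx
∂2: piv[abq,atw,bgj,bjq,bjv,bmw,bqv,bqx,btw,bwx,gjx,gqv,gqx,gvx,jmt,jqx] rk=16  ker:jqv,qvx
∂1c = {a} + {g} + {j} + {q} + {t} + {v} + {w} + {x}

cycle:no boundary:no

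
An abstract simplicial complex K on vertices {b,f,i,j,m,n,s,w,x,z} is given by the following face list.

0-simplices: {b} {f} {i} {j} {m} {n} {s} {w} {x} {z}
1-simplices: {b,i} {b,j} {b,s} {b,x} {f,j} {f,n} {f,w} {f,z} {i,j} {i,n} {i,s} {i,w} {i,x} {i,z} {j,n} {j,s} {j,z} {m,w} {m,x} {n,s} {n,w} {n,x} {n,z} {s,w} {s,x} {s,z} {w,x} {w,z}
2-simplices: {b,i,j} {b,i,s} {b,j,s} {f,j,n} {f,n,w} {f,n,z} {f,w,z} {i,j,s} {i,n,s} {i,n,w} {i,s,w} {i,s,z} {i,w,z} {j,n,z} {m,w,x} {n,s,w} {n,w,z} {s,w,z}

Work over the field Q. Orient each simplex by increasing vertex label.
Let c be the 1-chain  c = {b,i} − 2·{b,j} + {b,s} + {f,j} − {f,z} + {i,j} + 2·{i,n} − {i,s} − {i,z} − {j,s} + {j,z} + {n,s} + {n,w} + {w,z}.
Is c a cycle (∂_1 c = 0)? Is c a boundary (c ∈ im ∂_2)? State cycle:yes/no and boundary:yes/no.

cycle:yes boundary:yes

n_0=10 n_1=28 n_2=18  [Q]
∂1: piv[bi,bj,bs,bx,fj,fn,fw,fz,mw] rk=9  ker:ij,in,is,iw,ix,iz,jn,js,jz,mx,ns,nw,nx,nz,sw,sx,sz,wx,wz
∂2: piv[bij,bis,bjs,fjn,fnw,fnz,fwz,ins,inw,isw,isz,iwz,jnz,mwx] rk=14  ker:ijs,nsw,nwz,swz
∂1c = 0
c vs im∂2: reduces to 0 ⇒ boundary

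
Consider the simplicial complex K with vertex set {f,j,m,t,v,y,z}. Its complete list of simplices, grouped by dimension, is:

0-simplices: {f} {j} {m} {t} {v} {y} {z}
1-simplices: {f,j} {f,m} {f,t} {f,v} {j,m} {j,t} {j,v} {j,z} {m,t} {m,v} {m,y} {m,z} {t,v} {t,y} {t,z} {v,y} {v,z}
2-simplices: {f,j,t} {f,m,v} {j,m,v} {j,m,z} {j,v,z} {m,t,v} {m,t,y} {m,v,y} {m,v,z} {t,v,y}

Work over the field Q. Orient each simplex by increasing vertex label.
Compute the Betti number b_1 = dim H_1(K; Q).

n_0=7 n_1=17 n_2=10  [Q]
∂1: piv[fj,fm,ft,fv,jz,my] rk=6  ker:jm,jt,jv,mt,mv,mz,tv,ty,tz,vy,vz
∂2: piv[fjt,fmv,jmv,jmz,jvz,mtv,mty,mvy] rk=8  ker:mvz,tvy
b_1=(17−6)−8=3

b_1=3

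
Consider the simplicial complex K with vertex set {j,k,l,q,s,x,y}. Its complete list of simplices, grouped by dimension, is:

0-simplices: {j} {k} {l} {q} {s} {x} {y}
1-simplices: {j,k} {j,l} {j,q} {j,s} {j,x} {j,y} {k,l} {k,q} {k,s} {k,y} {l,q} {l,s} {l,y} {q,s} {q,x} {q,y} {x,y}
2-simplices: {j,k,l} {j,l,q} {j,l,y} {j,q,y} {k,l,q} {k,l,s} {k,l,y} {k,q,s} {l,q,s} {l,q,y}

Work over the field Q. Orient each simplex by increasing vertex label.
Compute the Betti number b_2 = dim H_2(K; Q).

b_2=2

n_0=7 n_1=17 n_2=10  [Q]
∂1: piv[jk,jl,jq,js,jx,jy] rk=6  ker:kl,kq,ks,ky,lq,ls,ly,qs,qx,qy,xy
∂2: piv[jkl,jlq,jly,jqy,klq,kls,kly,kqs] rk=8  ker:lqs,lqy
b_2=(10−8)−0=2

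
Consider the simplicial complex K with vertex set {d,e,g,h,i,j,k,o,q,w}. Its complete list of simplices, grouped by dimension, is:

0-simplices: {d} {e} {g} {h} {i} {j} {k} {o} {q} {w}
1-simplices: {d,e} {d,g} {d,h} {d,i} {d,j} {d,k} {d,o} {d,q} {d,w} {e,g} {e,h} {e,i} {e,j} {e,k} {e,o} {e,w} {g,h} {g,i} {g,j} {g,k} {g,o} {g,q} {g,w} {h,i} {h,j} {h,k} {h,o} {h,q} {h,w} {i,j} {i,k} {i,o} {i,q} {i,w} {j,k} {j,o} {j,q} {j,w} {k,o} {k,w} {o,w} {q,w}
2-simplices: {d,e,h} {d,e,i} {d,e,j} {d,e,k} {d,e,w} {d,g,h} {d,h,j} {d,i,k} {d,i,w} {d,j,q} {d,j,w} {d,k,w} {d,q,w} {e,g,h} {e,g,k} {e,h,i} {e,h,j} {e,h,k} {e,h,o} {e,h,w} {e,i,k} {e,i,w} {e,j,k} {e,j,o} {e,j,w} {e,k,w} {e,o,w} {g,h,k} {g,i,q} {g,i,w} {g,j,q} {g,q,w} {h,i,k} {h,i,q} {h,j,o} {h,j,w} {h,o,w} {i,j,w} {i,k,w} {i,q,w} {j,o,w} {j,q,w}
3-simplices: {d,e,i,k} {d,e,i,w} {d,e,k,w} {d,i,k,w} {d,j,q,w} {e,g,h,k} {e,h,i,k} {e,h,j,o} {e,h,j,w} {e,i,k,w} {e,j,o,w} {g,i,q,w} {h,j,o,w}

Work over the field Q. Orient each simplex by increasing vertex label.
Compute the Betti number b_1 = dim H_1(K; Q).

n_0=10 n_1=42 n_2=42 n_3=13  [Q]
∂1: piv[de,dg,dh,di,dj,dk,do,dq,dw] rk=9  ker:eg,eh,ei,ej,ek,eo,ew,gh,gi,gj,gk,go,gq,gw,hi,hj,hk,ho,hq,hw,ij,ik,io,iq,iw,jk,jo,jq,jw,ko,kw,ow,qw
∂2: piv[deh,dei,dej,dek,dew,dgh,dhj,dik,diw,djq,djw,dkw,dqw,egh,egk,ehi,ehk,eho,ehw,ejk,ejo,eow,giq,giw,gjq,gqw,hiq,ijw] rk=28  ker:ehj,eik,eiw,ejw,ekw,ghk,hik,hjo,hjw,how,ikw,iqw,jow,jqw
∂3: piv[deik,deiw,dekw,dikw,djqw,eghk,ehik,ehjo,ehjw,ejow,giqw,hjow] rk=12  ker:eikw
b_1=(42−9)−28=5

b_1=5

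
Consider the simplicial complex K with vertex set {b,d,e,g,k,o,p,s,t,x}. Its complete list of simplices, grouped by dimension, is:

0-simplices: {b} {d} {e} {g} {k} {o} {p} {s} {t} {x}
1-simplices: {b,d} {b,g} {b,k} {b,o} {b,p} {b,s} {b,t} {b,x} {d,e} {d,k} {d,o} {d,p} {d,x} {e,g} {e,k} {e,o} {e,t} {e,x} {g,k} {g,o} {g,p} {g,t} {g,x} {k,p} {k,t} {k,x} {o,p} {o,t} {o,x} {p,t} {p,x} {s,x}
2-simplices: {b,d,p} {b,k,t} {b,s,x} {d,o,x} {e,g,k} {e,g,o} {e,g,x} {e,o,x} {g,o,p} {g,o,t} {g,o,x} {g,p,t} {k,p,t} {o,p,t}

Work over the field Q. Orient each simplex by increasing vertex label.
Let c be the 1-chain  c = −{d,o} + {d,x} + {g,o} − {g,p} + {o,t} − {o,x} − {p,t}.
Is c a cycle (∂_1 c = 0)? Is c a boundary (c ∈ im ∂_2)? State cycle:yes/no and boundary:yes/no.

cycle:yes boundary:yes

n_0=10 n_1=32 n_2=14  [Q]
∂1: piv[bd,bg,bk,bo,bp,bs,bt,bx,de] rk=9  ker:dk,do,dp,dx,eg,ek,eo,et,ex,gk,go,gp,gt,gx,kp,kt,kx,op,ot,ox,pt,px,sx
∂2: piv[bdp,bkt,bsx,dox,egk,ego,egx,eox,gop,got,gpt,kpt] rk=12  ker:gox,opt
∂1c = 0
c vs im∂2: reduces to 0 ⇒ boundary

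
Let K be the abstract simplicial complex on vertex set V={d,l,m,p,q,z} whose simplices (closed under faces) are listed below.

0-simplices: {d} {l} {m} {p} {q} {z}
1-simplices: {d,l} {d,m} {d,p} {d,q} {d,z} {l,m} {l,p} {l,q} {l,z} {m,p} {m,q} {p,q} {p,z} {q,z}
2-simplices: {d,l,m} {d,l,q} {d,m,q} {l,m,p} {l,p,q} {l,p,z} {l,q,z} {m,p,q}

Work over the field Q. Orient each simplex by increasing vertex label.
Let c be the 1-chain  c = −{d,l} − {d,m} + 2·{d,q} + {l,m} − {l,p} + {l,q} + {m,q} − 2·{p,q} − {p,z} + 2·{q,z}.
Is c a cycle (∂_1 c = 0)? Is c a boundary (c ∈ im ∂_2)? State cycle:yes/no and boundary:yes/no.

cycle:no boundary:no

n_0=6 n_1=14 n_2=8  [Q]
∂1: piv[dl,dm,dp,dq,dz] rk=5  ker:lm,lp,lq,lz,mp,mq,pq,pz,qz
∂2: piv[dlm,dlq,dmq,lmp,lpq,lpz,lqz] rk=7  ker:mpq
∂1c = −2·{l} − {m} + 2·{p} + {z}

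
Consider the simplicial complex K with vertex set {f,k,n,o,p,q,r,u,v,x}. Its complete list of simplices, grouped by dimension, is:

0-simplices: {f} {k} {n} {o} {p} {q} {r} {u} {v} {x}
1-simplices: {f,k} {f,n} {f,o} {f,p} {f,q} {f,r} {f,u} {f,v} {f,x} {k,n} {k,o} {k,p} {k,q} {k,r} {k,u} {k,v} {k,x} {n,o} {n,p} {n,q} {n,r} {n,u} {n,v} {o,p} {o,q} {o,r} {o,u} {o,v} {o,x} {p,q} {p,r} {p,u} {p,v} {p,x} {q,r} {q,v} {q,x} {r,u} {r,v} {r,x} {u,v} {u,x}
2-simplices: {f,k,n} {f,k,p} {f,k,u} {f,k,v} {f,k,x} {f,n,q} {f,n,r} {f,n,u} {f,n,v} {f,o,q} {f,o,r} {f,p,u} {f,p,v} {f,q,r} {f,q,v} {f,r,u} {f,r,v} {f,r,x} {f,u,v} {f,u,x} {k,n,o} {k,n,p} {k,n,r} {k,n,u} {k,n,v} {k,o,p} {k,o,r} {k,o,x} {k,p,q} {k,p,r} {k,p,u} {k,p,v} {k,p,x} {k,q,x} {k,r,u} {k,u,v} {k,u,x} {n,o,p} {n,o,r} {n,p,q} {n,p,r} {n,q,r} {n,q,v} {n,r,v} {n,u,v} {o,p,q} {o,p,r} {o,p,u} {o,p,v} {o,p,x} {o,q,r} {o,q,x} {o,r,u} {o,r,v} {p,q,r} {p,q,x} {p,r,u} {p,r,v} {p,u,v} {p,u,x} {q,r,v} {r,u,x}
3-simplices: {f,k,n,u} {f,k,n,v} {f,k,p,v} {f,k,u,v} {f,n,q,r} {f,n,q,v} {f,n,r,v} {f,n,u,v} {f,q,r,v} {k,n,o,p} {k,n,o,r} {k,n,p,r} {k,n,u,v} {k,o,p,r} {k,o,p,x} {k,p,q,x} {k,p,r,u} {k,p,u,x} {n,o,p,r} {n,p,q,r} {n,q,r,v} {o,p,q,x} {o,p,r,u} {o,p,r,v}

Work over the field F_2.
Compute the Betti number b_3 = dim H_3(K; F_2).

n_0=10 n_1=42 n_2=62 n_3=24  [Z2]
∂1: piv[fk,fn,fo,fp,fq,fr,fu,fv,fx] rk=9  ker:kn,ko,kp,kq,kr,ku,kv,kx,no,np,nq,nr,nu,nv,op,oq,or,ou,ov,ox,pq,pr,pu,pv,px,qr,qv,qx,ru,rv,rx,uv,ux
∂2: piv[fkn,fkp,fku,fkv,fkx,fnq,fnr,fnu,fnv,foq,for,fpu,fpv,fqr,fqv,fru,frv,frx,fuv,fux,kno,knp,knr,kop,kor,kox,kpq,kpr,kpx,kqx,npq,opu,opv] rk=33  ker:knu,knv,kpu,kpv,kru,kuv,kux,nop,nor,npr,nqr,nqv,nrv,nuv,opq,opr,opx,oqr,oqx,oru,orv,pqr,pqx,pru,prv,puv,pux,qrv,rux
∂3: piv[fknu,fknv,fkpv,fkuv,fnqr,fnqv,fnrv,fnuv,fqrv,knop,knor,knpr,kopr,kopx,kpqx,kpru,kpux,npqr,opqx,opru,oprv] rk=21  ker:knuv,nopr,nqrv
b_3=(24−21)−0=3

b_3=3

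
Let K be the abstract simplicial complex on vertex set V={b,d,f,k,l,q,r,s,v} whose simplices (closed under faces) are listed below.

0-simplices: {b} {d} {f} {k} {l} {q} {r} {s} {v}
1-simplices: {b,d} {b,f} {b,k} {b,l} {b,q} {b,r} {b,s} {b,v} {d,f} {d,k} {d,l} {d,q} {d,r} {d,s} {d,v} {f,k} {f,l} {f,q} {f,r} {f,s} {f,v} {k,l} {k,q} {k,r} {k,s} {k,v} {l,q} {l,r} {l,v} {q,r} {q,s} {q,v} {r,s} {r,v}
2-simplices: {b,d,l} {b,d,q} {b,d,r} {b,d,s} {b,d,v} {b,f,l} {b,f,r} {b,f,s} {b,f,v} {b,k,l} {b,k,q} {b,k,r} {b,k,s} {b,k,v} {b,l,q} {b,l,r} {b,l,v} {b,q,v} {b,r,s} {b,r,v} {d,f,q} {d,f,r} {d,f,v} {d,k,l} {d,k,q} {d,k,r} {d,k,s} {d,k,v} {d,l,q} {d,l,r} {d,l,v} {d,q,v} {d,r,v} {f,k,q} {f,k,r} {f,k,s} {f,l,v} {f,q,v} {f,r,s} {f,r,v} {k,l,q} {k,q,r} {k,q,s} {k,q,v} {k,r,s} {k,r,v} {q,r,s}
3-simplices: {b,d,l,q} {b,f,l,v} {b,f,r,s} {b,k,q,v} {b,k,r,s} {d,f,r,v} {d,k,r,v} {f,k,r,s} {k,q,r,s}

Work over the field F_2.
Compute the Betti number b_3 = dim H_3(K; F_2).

n_0=9 n_1=34 n_2=47 n_3=9  [Z2]
∂1: piv[bd,bf,bk,bl,bq,br,bs,bv] rk=8  ker:df,dk,dl,dq,dr,ds,dv,fk,fl,fq,fr,fs,fv,kl,kq,kr,ks,kv,lq,lr,lv,qr,qs,qv,rs,rv
∂2: piv[bdl,bdq,bdr,bds,bdv,bfl,bfr,bfs,bfv,bkl,bkq,bkr,bks,bkv,blq,blr,blv,bqv,brs,brv,dfq,dfr,dkl,fkq,kqr,kqs] rk=26  ker:dfv,dkq,dkr,dks,dkv,dlq,dlr,dlv,dqv,drv,fkr,fks,flv,fqv,frs,frv,klq,kqv,krs,krv,qrs
∂3: piv[bdlq,bflv,bfrs,bkqv,bkrs,dfrv,dkrv,fkrs,kqrs] rk=9
b_3=(9−9)−0=0

b_3=0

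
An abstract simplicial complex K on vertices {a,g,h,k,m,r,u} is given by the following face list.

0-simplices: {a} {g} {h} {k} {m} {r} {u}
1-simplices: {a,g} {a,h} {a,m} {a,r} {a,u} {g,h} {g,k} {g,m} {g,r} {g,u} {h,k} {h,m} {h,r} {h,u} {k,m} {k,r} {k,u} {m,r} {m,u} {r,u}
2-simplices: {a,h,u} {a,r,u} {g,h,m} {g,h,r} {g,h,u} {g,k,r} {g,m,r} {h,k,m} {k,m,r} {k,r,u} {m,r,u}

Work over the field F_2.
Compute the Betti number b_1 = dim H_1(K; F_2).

b_1=3

n_0=7 n_1=20 n_2=11  [Z2]
∂1: piv[ag,ah,am,ar,au,gk] rk=6  ker:gh,gm,gr,gu,hk,hm,hr,hu,km,kr,ku,mr,mu,ru
∂2: piv[ahu,aru,ghm,ghr,ghu,gkr,gmr,hkm,kmr,kru,mru] rk=11
b_1=(20−6)−11=3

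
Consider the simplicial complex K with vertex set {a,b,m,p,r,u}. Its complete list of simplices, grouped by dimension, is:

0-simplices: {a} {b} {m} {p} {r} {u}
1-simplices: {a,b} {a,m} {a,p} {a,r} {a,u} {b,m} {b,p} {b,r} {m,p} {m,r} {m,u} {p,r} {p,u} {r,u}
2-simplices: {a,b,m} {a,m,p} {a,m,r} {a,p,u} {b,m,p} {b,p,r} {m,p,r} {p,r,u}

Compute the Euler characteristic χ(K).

n_0=6 n_1=14 n_2=8
χ=+6−14+8=0

χ(K)=0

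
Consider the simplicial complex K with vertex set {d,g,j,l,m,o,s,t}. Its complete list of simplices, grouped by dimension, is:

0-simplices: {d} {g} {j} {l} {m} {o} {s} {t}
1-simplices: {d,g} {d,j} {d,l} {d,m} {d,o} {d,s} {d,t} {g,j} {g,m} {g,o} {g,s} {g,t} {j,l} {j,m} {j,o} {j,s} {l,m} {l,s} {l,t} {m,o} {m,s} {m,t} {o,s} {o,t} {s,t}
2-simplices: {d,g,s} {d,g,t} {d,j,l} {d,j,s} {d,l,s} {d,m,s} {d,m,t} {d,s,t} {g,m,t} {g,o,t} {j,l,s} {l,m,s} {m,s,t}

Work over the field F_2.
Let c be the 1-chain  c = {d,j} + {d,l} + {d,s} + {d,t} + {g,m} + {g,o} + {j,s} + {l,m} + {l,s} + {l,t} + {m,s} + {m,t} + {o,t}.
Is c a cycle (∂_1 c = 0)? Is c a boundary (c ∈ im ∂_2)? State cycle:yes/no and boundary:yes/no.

n_0=8 n_1=25 n_2=13  [Z2]
∂1: piv[dg,dj,dl,dm,do,ds,dt] rk=7  ker:gj,gm,go,gs,gt,jl,jm,jo,js,lm,ls,lt,mo,ms,mt,os,ot,st
∂2: piv[dgs,dgt,djl,djs,dls,dms,dmt,dst,gmt,got,lms] rk=11  ker:jls,mst
∂1c = 0
c vs im∂2: residual ≠ 0 ⇒ not boundary

cycle:yes boundary:no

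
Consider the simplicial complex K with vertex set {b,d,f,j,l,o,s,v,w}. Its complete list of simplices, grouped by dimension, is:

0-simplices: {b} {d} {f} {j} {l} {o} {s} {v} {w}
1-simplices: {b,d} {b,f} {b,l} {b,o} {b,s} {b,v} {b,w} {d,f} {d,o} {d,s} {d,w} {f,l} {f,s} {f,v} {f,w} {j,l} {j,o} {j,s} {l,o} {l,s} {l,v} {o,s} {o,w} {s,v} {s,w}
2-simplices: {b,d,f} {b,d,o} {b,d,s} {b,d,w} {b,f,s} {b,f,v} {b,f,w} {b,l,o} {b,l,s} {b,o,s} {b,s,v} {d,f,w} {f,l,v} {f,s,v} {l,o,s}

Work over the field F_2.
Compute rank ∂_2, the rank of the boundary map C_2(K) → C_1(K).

n_0=9 n_1=25 n_2=15  [Z2]
∂1: piv[bd,bf,bl,bo,bs,bv,bw,jl] rk=8  ker:df,do,ds,dw,fl,fs,fv,fw,jo,js,lo,ls,lv,os,ow,sv,sw
∂2: piv[bdf,bdo,bds,bdw,bfs,bfv,bfw,blo,bls,bos,bsv,flv] rk=12  ker:dfw,fsv,los
rk∂_2=12

rank∂_2=12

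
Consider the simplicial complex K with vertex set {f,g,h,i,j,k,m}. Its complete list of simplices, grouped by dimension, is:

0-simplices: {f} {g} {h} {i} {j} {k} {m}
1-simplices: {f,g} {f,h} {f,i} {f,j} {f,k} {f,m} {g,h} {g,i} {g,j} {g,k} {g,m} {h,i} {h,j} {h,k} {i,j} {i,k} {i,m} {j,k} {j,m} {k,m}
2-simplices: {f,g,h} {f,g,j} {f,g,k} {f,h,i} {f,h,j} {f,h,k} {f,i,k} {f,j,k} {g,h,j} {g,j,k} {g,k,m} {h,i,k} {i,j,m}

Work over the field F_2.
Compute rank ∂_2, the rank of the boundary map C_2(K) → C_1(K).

rank∂_2=10

n_0=7 n_1=20 n_2=13  [Z2]
∂1: piv[fg,fh,fi,fj,fk,fm] rk=6  ker:gh,gi,gj,gk,gm,hi,hj,hk,ij,ik,im,jk,jm,km
∂2: piv[fgh,fgj,fgk,fhi,fhj,fhk,fik,fjk,gkm,ijm] rk=10  ker:ghj,gjk,hik
rk∂_2=10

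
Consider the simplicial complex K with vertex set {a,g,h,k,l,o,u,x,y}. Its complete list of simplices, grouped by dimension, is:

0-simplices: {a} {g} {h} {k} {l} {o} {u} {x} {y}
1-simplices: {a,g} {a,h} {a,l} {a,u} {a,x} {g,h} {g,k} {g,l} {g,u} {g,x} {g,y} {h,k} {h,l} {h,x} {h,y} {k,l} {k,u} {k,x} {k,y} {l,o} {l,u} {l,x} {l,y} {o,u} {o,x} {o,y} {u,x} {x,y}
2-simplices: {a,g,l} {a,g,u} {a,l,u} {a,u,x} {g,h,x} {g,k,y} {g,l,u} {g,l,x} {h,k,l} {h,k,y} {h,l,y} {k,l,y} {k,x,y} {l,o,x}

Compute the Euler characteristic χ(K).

n_0=9 n_1=28 n_2=14
χ=+9−28+14=-5

χ(K)=-5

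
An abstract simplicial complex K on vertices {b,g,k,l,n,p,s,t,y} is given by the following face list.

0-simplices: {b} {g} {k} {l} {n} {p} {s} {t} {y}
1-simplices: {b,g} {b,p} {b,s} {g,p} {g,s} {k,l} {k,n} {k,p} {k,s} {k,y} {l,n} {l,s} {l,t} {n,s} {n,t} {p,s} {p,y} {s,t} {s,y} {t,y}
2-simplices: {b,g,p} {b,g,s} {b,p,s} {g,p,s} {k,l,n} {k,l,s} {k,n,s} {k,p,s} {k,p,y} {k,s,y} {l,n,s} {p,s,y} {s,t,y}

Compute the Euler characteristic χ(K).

χ(K)=2

n_0=9 n_1=20 n_2=13
χ=+9−20+13=2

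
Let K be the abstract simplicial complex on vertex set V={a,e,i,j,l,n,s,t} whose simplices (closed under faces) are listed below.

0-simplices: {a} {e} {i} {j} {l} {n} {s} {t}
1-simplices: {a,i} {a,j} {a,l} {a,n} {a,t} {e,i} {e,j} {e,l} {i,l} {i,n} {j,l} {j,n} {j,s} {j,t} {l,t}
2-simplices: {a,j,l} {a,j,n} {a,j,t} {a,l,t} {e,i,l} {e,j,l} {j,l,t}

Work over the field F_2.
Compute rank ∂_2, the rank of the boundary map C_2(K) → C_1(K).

rank∂_2=6

n_0=8 n_1=15 n_2=7  [Z2]
∂1: piv[ai,aj,al,an,at,ei,js] rk=7  ker:ej,el,il,in,jl,jn,jt,lt
∂2: piv[ajl,ajn,ajt,alt,eil,ejl] rk=6  ker:jlt
rk∂_2=6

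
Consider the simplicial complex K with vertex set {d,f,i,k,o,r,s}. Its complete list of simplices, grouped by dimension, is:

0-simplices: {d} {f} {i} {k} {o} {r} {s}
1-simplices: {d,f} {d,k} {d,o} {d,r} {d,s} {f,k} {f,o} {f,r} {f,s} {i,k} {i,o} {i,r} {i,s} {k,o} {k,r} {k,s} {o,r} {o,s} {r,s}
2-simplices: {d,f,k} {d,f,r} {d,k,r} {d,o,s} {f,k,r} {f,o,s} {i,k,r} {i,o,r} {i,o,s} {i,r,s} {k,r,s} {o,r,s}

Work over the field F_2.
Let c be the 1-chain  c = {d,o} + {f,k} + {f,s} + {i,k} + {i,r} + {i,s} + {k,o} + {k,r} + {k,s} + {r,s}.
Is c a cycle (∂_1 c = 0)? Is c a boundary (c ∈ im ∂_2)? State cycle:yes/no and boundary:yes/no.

cycle:no boundary:no

n_0=7 n_1=19 n_2=12  [Z2]
∂1: piv[df,dk,do,dr,ds,ik] rk=6  ker:fk,fo,fr,fs,io,ir,is,ko,kr,ks,or,os,rs
∂2: piv[dfk,dfr,dkr,dos,fos,ikr,ior,ios,irs,krs] rk=10  ker:fkr,ors
∂1c = {d} + {i} + {k} + {r}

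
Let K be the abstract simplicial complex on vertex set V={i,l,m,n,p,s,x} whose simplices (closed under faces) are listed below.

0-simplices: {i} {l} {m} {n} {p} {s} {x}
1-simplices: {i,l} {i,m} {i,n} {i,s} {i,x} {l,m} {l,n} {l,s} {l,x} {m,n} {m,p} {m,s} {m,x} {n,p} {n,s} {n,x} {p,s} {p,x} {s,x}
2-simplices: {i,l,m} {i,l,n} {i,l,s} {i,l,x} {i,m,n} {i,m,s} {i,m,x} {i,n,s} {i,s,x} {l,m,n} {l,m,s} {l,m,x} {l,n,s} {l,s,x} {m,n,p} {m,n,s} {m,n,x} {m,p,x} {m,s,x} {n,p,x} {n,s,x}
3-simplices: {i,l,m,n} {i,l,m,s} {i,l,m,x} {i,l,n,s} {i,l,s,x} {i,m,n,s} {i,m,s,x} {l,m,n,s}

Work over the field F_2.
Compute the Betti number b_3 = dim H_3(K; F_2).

n_0=7 n_1=19 n_2=21 n_3=8  [Z2]
∂1: piv[il,im,in,is,ix,mp] rk=6  ker:lm,ln,ls,lx,mn,ms,mx,np,ns,nx,ps,px,sx
∂2: piv[ilm,iln,ils,ilx,imn,ims,imx,ins,isx,mnp,mnx,mpx] rk=12  ker:lmn,lms,lmx,lns,lsx,mns,msx,npx,nsx
∂3: piv[ilmn,ilms,ilmx,ilns,ilsx,imns,imsx] rk=7  ker:lmns
b_3=(8−7)−0=1

b_3=1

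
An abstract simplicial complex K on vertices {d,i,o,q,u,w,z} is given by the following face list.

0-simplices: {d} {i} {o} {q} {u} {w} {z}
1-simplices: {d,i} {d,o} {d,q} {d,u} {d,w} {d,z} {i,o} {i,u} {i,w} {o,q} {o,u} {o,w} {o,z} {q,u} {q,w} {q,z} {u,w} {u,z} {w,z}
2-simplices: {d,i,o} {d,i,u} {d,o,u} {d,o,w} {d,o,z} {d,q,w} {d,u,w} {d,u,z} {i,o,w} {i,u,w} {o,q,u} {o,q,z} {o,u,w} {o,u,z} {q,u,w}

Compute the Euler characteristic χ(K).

n_0=7 n_1=19 n_2=15
χ=+7−19+15=3

χ(K)=3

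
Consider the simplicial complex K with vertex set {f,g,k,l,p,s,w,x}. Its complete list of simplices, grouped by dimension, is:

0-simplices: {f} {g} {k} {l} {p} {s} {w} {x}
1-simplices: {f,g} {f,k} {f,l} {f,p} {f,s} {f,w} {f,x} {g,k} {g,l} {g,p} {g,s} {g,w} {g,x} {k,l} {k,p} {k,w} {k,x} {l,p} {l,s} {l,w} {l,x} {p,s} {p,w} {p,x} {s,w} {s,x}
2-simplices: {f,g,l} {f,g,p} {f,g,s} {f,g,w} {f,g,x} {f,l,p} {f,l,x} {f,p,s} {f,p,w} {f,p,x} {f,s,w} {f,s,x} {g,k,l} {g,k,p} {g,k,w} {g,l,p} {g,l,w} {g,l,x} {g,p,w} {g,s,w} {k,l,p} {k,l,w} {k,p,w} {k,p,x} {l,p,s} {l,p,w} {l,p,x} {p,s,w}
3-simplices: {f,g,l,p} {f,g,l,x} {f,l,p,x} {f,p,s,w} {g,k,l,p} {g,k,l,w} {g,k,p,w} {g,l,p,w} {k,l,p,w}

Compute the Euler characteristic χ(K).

n_0=8 n_1=26 n_2=28 n_3=9
χ=+8−26+28−9=1

χ(K)=1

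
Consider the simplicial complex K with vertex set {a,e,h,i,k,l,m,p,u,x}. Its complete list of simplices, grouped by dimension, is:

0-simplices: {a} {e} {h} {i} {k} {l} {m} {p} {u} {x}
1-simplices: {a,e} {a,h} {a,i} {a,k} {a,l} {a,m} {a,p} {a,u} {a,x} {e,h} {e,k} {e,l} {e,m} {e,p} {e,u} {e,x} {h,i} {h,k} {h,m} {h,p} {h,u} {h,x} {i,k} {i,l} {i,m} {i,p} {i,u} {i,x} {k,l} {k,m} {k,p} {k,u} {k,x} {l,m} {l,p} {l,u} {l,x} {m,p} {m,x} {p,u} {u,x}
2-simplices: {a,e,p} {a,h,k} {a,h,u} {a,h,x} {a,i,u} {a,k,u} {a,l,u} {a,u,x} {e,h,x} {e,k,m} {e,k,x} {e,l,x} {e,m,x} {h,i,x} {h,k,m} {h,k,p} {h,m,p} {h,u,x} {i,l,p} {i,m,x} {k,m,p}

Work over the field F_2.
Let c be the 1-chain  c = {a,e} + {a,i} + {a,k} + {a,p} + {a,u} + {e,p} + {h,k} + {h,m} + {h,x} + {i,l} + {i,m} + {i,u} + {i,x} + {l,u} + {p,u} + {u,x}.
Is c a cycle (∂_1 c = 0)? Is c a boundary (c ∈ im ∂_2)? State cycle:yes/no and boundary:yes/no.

cycle:no boundary:no

n_0=10 n_1=41 n_2=21  [Z2]
∂1: piv[ae,ah,ai,ak,al,am,ap,au,ax] rk=9  ker:eh,ek,el,em,ep,eu,ex,hi,hk,hm,hp,hu,hx,ik,il,im,ip,iu,ix,kl,km,kp,ku,kx,lm,lp,lu,lx,mp,mx,pu,ux
∂2: piv[aep,ahk,ahu,ahx,aiu,aku,alu,aux,ehx,ekm,ekx,elx,emx,hix,hkm,hkp,hmp,ilp,imx] rk=19  ker:hux,kmp
∂1c = {a} + {h} + {i} + {p} + {u} + {x}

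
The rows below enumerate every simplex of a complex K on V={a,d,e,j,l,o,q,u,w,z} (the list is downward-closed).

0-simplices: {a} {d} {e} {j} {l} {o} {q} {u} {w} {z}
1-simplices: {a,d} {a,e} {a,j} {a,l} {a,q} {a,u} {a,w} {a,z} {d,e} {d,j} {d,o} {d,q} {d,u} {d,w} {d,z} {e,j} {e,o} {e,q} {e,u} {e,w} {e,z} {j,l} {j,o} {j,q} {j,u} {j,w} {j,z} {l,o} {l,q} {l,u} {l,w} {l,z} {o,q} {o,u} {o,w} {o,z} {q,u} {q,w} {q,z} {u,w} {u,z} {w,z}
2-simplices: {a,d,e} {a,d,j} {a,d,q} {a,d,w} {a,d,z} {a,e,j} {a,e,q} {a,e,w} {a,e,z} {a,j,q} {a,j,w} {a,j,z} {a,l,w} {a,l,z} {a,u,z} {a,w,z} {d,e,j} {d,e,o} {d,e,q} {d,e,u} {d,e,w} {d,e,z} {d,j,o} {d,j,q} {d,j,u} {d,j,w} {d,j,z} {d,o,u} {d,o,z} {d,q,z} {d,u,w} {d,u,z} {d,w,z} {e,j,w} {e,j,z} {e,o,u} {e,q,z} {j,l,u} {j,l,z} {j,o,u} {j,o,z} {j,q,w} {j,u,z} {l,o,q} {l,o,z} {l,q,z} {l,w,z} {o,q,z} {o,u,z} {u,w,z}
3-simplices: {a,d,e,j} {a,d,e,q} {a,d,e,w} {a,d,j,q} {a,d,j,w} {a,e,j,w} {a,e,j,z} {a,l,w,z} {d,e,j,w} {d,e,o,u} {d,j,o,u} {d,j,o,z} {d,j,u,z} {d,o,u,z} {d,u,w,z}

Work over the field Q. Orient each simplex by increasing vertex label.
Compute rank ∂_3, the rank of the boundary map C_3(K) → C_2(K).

n_0=10 n_1=42 n_2=50 n_3=15  [Q]
∂1: piv[ad,ae,aj,al,aq,au,aw,az,do] rk=9  ker:de,dj,dq,du,dw,dz,ej,eo,eq,eu,ew,ez,jl,jo,jq,ju,jw,jz,lo,lq,lu,lw,lz,oq,ou,ow,oz,qu,qw,qz,uw,uz,wz
∂2: piv[ade,adj,adq,adw,adz,aej,aeq,aew,aez,ajq,ajw,ajz,alw,alz,auz,awz,deo,deu,djo,dju,dou,doz,dqz,duw,duz,jlu,jlz,jqw,loq,loz,lqz] rk=31  ker:dej,deq,dew,dez,djq,djw,djz,dwz,ejw,ejz,eou,eqz,jou,joz,juz,lwz,oqz,ouz,uwz
∂3: piv[adej,adeq,adew,adjq,adjw,aejw,aejz,alwz,deou,djou,djoz,djuz,douz,duwz] rk=14  ker:dejw
rk∂_3=14

rank∂_3=14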